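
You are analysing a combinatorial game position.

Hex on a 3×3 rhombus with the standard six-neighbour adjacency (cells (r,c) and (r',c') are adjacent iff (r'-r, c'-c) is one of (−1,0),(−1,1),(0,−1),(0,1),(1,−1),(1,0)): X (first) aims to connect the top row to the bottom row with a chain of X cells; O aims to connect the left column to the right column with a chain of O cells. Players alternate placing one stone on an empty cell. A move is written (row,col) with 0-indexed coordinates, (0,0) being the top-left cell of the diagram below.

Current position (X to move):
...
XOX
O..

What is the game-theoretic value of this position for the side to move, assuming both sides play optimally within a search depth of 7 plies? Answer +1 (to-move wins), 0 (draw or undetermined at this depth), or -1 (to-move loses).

p1 X@[.../XOX/O..]: (0,0)[X../XOX/O..]-1 (0,1)[.X./XOX/O..]-1 (0,2)[..X/XOX/O..]+1* (2,1)[.../XOX/OX.]-1 (2,2)[.../XOX/O.X]-1
p2 O@[..X/XOX/O..]: (0,0)[O.X/XOX/O..]-1* (0,1)[.OX/XOX/O..]-1 (2,1)[..X/XOX/OO.]-1 (2,2)[..X/XOX/O.O]-1
p3 X@[O.X/XOX/O..]: (0,1)[OXX/XOX/O..]+1* (2,1)[O.X/XOX/OX.]+1 (2,2)[O.X/XOX/O.X]+1
p4 O@[OXX/XOX/O..]: (2,1)[OXX/XOX/OO.]-1* (2,2)[OXX/XOX/O.O]-1
p5 X@[OXX/XOX/OO.]: (2,2)[OXX/XOX/OOX]+1*
p6 O@[OXX/XOX/OOX] terminal -1; root [.../XOX/O..] d7

value(.../XOX/O.., X) = +1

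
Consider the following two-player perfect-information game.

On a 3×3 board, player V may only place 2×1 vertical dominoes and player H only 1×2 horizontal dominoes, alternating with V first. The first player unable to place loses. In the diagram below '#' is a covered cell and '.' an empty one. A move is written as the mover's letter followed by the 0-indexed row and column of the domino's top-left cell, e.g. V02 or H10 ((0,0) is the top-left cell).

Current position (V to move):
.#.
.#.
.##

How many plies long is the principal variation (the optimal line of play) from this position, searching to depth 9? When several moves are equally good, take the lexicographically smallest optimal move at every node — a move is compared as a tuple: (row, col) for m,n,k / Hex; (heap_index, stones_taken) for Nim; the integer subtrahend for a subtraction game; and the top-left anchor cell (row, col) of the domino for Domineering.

p1 V@[.#./.#./.##]: V00[##./##./.##]+1* V02[.##/.##/.##]+1 V10[.#./##./###]+1
p2 H@[##./##./.##] terminal -1; root [.#./.#./.##] d9

PV length from [.#./.#./.##]: 1 ply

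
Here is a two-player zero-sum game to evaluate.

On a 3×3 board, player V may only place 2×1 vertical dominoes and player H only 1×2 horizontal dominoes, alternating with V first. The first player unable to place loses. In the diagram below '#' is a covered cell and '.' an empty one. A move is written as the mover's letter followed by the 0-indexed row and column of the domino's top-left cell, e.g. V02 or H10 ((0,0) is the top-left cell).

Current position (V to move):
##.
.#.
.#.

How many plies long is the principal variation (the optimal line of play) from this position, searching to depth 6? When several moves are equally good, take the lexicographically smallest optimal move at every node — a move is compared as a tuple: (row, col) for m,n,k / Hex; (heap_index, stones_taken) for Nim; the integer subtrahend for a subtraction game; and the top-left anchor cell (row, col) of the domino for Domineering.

PV length from [##./.#./.#.]: 1 ply

[##./.#./.#.] V move#1: V02:+1/###/.##/.#.*, V10:+1/##./##./##., V12:+1/##./.##/.##
[###/.##/.#.] end (terminal -1, H#2); searched ##./.#./.#. to 6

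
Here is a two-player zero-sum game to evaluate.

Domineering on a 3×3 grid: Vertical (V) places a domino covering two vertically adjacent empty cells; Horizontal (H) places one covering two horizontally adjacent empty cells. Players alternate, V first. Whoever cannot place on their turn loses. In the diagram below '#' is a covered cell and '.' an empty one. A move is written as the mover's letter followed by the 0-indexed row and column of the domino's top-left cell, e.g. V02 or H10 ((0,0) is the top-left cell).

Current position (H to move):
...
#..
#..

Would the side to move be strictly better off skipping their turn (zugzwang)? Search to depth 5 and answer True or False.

zugzwang(.../#../#.., H) = False

[.../#../#..] H move#1: H00:-1/##./#../#.., H01:-1/.##/#../#.., H11:+1/.../###/#..*, H21:-1/.../#../###
[.../###/#..] end (terminal -1, V#2); searched .../#../#.. to 5
if H skipped the turn, V would face:
~ [.../#../#..] V move#1: V01:+1/.#./##./#..*, V02:+1/..#/#.#/#.., V11:+1/.../##./##., V12:+1/.../#.#/#.#
~ [.#./##./#..] H move#2: H21:-1/.#./##./###*
~ [.#./##./###] V move#3: V02:+1/.##/###/###*
~ [.##/###/###] end (terminal -1, H#4); searched .../#../#.. to 5
compare (H): move=+1 vs pass=-1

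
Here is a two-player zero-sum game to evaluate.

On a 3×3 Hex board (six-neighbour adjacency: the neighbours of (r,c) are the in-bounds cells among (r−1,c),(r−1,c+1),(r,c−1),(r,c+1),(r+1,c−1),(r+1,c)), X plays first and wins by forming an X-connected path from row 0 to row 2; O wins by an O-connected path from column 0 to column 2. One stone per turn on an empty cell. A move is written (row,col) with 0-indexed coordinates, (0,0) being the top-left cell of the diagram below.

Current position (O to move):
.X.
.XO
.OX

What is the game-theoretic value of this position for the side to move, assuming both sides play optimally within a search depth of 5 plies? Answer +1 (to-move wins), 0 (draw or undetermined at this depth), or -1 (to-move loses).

value(.X./.XO/.OX, O) = +1

ply 1, O at .X./.XO/.OX | (0,0)=-1→OX./.XO/.OX; (0,2)=-1→.XO/.XO/.OX; (1,0)=-1→.X./OXO/.OX; (2,0)=+1→.X./.XO/OOX*
ply 2: .X./.XO/OOX is terminal -1 (X); from .X./.XO/.OX depth 5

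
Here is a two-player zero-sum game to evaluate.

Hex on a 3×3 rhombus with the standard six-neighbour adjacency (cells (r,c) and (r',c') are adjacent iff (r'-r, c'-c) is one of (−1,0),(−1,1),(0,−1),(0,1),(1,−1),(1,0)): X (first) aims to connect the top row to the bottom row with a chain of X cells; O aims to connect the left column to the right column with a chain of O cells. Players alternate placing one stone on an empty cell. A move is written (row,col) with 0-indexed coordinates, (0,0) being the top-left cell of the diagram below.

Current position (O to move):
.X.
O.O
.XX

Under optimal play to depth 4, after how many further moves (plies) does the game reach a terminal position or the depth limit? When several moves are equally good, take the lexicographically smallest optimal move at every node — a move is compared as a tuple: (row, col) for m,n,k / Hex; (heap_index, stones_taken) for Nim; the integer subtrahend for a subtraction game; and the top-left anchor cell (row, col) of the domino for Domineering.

ply 1, O at .X./O.O/.XX | (0,0)=-1→OX./O.O/.XX; (0,2)=-1→.XO/O.O/.XX; (1,1)=+1→.X./OOO/.XX*; (2,0)=-1→.X./O.O/OXX
ply 2: .X./OOO/.XX is terminal -1 (X); from .X./O.O/.XX depth 4

PV length from [.X./O.O/.XX]: 1 ply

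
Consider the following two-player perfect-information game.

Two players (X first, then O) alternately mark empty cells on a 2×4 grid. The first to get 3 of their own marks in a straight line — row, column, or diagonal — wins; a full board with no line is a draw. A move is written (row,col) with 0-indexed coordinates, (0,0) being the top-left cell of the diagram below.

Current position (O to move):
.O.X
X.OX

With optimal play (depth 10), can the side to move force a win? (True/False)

p1 O@[.O.X/X.OX]: (0,0)[OO.X/X.OX]+0* (0,2)[.OOX/X.OX]+0 (1,1)[.O.X/XOOX]+0
p2 X@[OO.X/X.OX]: (0,2)[OOXX/X.OX]+0* (1,1)[OO.X/XXOX]-1
p3 O@[OOXX/X.OX]: (1,1)[OOXX/XOOX]+0*
p4 X@[OOXX/XOOX] terminal +0; root [.O.X/X.OX] d10

O winning at [.O.X/X.OX]: False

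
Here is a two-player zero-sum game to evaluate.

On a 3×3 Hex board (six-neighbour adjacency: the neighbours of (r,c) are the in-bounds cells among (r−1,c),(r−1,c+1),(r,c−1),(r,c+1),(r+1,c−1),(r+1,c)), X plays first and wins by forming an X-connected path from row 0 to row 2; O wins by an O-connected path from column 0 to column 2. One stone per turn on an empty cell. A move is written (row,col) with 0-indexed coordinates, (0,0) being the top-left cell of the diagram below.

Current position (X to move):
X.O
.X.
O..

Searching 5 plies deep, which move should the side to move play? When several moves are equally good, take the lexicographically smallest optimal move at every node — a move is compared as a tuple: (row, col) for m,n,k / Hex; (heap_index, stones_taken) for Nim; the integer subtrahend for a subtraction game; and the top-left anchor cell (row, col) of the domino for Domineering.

ply 1, X at X.O/.X./O.. | (0,1)=-1→XXO/.X./O..; (1,0)=-1→X.O/XX./O..; (1,2)=+1→X.O/.XX/O..*; (2,1)=+1→X.O/.X./OX.; (2,2)=+1→X.O/.X./O.X
ply 2, O at X.O/.XX/O.. | (0,1)=-1→XOO/.XX/O..*; (1,0)=-1→X.O/OXX/O..; (2,1)=-1→X.O/.XX/OO.; (2,2)=-1→X.O/.XX/O.O
ply 3, X at XOO/.XX/O.. | (1,0)=+1→XOO/XXX/O..*; (2,1)=-1→XOO/.XX/OX.; (2,2)=-1→XOO/.XX/O.X
ply 4, O at XOO/XXX/O.. | (2,1)=-1→XOO/XXX/OO.*; (2,2)=-1→XOO/XXX/O.O
ply 5, X at XOO/XXX/OO. | (2,2)=+1→XOO/XXX/OOX*
ply 6: XOO/XXX/OOX is terminal -1 (O); from X.O/.X./O.. depth 5

X's best at [X.O/.X./O..]: (1,2)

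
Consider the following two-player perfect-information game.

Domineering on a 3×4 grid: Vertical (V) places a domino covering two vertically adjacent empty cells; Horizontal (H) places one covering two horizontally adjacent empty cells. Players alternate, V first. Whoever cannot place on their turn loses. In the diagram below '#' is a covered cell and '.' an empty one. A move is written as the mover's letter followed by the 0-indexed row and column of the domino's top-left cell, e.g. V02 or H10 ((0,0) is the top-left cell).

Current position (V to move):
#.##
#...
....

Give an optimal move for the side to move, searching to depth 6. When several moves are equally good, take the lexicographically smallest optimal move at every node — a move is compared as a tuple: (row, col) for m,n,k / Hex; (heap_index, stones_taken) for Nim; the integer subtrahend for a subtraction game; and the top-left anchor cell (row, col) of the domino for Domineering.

p1 V@[#.##/#.../....]: V01[####/##../....]-1 V11[#.##/##../.#..]-1 V12[#.##/#.#./..#.]+1* V13[#.##/#..#/...#]-1
p2 H@[#.##/#.#./..#.]: H20[#.##/#.#./###.]-1*
p3 V@[#.##/#.#./###.]: V01[####/###./###.]+1* V13[#.##/#.##/####]+1
p4 H@[####/###./###.] terminal -1; root [#.##/#.../....] d6

V's best at [#.##/#.../....]: V12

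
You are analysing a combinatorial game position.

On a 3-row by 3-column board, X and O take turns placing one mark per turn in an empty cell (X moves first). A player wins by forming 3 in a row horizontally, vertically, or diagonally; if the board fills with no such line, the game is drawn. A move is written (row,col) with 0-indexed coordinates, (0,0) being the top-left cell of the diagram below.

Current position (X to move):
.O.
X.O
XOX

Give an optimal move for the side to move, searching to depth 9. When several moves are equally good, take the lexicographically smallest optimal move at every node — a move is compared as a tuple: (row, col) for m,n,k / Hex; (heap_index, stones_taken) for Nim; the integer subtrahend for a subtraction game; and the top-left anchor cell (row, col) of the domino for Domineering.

ply 1, X at .O./X.O/XOX | (0,0)=+1→XO./X.O/XOX*; (0,2)=-1→.OX/X.O/XOX; (1,1)=+1→.O./XXO/XOX
ply 2: XO./X.O/XOX is terminal -1 (O); from .O./X.O/XOX depth 9

X's best at [.O./X.O/XOX]: (0,0)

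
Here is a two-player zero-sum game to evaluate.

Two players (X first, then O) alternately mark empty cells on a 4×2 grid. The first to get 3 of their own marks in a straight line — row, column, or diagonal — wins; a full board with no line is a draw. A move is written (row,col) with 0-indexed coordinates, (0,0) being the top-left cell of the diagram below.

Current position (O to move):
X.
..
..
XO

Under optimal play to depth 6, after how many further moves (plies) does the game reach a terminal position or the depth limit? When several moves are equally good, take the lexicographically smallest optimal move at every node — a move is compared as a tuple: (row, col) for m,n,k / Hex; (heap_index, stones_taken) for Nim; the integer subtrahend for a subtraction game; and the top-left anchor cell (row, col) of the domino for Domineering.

ply 1, O at X./../../XO | (0,1)=+0→XO/../../XO*; (1,0)=+0→X./O./../XO; (1,1)=+0→X./.O/../XO; (2,0)=+0→X./../O./XO; (2,1)=+0→X./../.O/XO
ply 2, X at XO/../../XO | (1,0)=+0→XO/X./../XO*; (1,1)=+0→XO/.X/../XO; (2,0)=+0→XO/../X./XO; (2,1)=+0→XO/../.X/XO
ply 3, O at XO/X./../XO | (1,1)=-1→XO/XO/../XO; (2,0)=+0→XO/X./O./XO*; (2,1)=-1→XO/X./.O/XO
ply 4, X at XO/X./O./XO | (1,1)=+0→XO/XX/O./XO*; (2,1)=+0→XO/X./OX/XO
ply 5, O at XO/XX/O./XO | (2,1)=+0→XO/XX/OO/XO*
ply 6: XO/XX/OO/XO is terminal +0 (X); from X./../../XO depth 6

PV length from [X./../../XO]: 5 plies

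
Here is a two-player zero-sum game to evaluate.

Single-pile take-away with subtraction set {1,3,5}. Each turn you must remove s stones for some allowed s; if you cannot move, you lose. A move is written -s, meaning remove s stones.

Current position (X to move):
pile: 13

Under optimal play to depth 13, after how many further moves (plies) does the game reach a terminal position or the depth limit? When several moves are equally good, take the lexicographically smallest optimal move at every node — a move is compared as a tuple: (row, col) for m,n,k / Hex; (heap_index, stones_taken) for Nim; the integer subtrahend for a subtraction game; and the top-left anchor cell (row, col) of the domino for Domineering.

PV length from [13]: 13 plies

ply 1, X at 13 | -1=+1→12*; -3=+1→10; -5=+1→8
ply 2, O at 12 | -1=-1→11*; -3=-1→9; -5=-1→7
ply 3, X at 11 | -1=+1→10*; -3=+1→8; -5=+1→6
ply 4, O at 10 | -1=-1→9*; -3=-1→7; -5=-1→5
ply 5, X at 9 | -1=+1→8*; -3=+1→6; -5=+1→4
ply 6, O at 8 | -1=-1→7*; -3=-1→5; -5=-1→3
ply 7, X at 7 | -1=+1→6*; -3=+1→4; -5=+1→2
ply 8, O at 6 | -1=-1→5*; -3=-1→3; -5=-1→1
ply 9, X at 5 | -1=+1→4*; -3=+1→2; -5=+1→0
ply 10, O at 4 | -1=-1→3*; -3=-1→1
ply 11, X at 3 | -1=+1→2*; -3=+1→0
ply 12, O at 2 | -1=-1→1*
ply 13, X at 1 | -1=+1→0*
ply 14: 0 is terminal -1 (O); from 13 depth 13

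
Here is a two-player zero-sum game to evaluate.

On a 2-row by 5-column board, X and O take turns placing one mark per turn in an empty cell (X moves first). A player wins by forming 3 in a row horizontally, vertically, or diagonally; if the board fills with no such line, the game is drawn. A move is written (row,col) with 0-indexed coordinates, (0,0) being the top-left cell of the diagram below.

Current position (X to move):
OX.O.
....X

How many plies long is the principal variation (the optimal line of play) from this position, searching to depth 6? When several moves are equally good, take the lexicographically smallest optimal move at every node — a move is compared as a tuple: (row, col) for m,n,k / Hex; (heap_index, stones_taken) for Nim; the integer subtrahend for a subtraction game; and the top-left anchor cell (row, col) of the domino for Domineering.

ply 1, X at OX.O./....X | (0,2)=+0→OXXO./....X*; (0,4)=+0→OX.OX/....X; (1,0)=+0→OX.O./X...X; (1,1)=+0→OX.O./.X..X; (1,2)=+0→OX.O./..X.X; (1,3)=+0→OX.O./...XX
ply 2, O at OXXO./....X | (0,4)=+0→OXXOO/....X*; (1,0)=+0→OXXO./O...X; (1,1)=+0→OXXO./.O..X; (1,2)=+0→OXXO./..O.X; (1,3)=+0→OXXO./...OX
ply 3, X at OXXOO/....X | (1,0)=+0→OXXOO/X...X*; (1,1)=+0→OXXOO/.X..X; (1,2)=+0→OXXOO/..X.X; (1,3)=+0→OXXOO/...XX
ply 4, O at OXXOO/X...X | (1,1)=+0→OXXOO/XO..X*; (1,2)=+0→OXXOO/X.O.X; (1,3)=+0→OXXOO/X..OX
ply 5, X at OXXOO/XO..X | (1,2)=+0→OXXOO/XOX.X*; (1,3)=+0→OXXOO/XO.XX
ply 6, O at OXXOO/XOX.X | (1,3)=+0→OXXOO/XOXOX*
ply 7: OXXOO/XOXOX is terminal +0 (X); from OX.O./....X depth 6

PV length from [OX.O./....X]: 6 plies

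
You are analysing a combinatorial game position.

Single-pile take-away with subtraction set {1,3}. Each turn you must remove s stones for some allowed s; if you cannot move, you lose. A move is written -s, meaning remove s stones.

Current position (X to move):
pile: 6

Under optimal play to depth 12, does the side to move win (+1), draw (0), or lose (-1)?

value(6, X) = -1

ply 1, X at 6 | -1=-1→5*; -3=-1→3
ply 2, O at 5 | -1=+1→4*; -3=+1→2
ply 3, X at 4 | -1=-1→3*; -3=-1→1
ply 4, O at 3 | -1=+1→2*; -3=+1→0
ply 5, X at 2 | -1=-1→1*
ply 6, O at 1 | -1=+1→0*
ply 7: 0 is terminal -1 (X); from 6 depth 12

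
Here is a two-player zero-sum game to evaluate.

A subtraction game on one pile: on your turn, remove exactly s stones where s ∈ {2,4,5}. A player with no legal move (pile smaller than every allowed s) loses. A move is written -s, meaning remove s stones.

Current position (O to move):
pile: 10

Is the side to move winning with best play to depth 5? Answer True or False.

O winning at [10]: True

[10] O move#1: -2:+1/8*, -4:-1/6, -5:-1/5
[8] X move#2: -2:-1/6*, -4:-1/4, -5:-1/3
[6] O move#3: -2:-1/4, -4:-1/2, -5:+1/1*
[1] end (terminal -1, X#4); searched 10 to 5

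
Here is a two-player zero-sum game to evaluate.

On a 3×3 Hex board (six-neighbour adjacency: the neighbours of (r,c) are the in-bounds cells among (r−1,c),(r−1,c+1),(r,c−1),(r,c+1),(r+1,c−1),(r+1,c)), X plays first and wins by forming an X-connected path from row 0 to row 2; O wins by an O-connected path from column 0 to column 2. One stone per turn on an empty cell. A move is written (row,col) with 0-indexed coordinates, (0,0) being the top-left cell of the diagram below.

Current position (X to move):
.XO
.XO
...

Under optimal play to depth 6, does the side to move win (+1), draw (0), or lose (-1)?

value(.XO/.XO/..., X) = +1

ply 1, X at .XO/.XO/... | (0,0)=+1→XXO/.XO/...*; (1,0)=+1→.XO/XXO/...; (2,0)=+1→.XO/.XO/X..; (2,1)=+1→.XO/.XO/.X.; (2,2)=+1→.XO/.XO/..X
ply 2, O at XXO/.XO/... | (1,0)=-1→XXO/OXO/...*; (2,0)=-1→XXO/.XO/O..; (2,1)=-1→XXO/.XO/.O.; (2,2)=-1→XXO/.XO/..O
ply 3, X at XXO/OXO/... | (2,0)=+1→XXO/OXO/X..*; (2,1)=+1→XXO/OXO/.X.; (2,2)=+1→XXO/OXO/..X
ply 4: XXO/OXO/X.. is terminal -1 (O); from .XO/.XO/... depth 6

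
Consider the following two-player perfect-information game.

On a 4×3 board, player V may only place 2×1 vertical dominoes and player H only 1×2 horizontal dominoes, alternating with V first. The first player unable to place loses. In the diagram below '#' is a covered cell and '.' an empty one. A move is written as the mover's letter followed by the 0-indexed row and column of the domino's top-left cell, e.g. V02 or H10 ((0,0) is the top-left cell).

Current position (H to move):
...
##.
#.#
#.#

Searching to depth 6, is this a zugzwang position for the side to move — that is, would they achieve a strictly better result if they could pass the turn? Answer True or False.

[.../##./#.#/#.#] H move#1: H00:-1/##./##./#.#/#.#*, H01:-1/.##/##./#.#/#.#
[##./##./#.#/#.#] V move#2: V02:+1/###/###/#.#/#.#*, V21:+1/##./##./###/###
[###/###/#.#/#.#] end (terminal -1, H#3); searched .../##./#.#/#.# to 6
suppose H passes — search the same position with V to move:
pass> [.../##./#.#/#.#] V move#1: V02:+1/..#/###/#.#/#.#*, V21:-1/.../##./###/###
pass> [..#/###/#.#/#.#] H move#2: H00:-1/###/###/#.#/#.#*
pass> [###/###/#.#/#.#] V move#3: V21:+1/###/###/###/###*
pass> [###/###/###/###] end (terminal -1, H#4); searched .../##./#.#/#.# to 6
for H: play -1, pass -1

zugzwang(.../##./#.#/#.#, H) = False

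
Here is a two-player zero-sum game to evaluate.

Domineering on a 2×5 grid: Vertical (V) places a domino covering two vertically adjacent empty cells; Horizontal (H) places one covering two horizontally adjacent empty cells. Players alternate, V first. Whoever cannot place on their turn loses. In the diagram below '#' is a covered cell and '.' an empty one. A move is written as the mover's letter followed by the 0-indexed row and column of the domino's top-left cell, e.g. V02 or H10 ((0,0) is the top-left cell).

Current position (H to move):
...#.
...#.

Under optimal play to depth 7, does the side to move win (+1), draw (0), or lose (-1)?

value(...#./...#., H) = -1

ply 1, H at ...#./...#. | H00=-1→##.#./...#.*; H01=-1→.###./...#.; H10=-1→...#./##.#.; H11=-1→...#./.###.
ply 2, V at ##.#./...#. | V02=+1→####./..##.*; V04=-1→##.##/...##
ply 3, H at ####./..##. | H10=-1→####./####.*
ply 4, V at ####./####. | V04=+1→#####/#####*
ply 5: #####/##### is terminal -1 (H); from ...#./...#. depth 7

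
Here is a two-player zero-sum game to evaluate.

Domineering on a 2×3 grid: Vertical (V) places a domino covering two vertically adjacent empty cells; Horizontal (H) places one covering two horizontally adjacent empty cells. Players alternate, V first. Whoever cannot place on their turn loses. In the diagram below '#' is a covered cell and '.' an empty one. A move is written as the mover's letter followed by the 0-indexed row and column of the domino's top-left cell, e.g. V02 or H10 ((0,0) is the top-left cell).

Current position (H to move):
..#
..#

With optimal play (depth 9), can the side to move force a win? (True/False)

H winning at [..#/..#]: True

[..#/..#] H move#1: H00:+1/###/..#*, H10:+1/..#/###
[###/..#] end (terminal -1, V#2); searched ..#/..# to 9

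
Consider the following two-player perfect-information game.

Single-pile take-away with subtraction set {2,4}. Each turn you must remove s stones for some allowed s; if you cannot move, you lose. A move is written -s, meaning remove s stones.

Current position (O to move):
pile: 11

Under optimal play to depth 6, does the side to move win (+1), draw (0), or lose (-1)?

value(11, O) = +1

ply 1, O at 11 | -2=-1→9; -4=+1→7*
ply 2, X at 7 | -2=-1→5*; -4=-1→3
ply 3, O at 5 | -2=-1→3; -4=+1→1*
ply 4: 1 is terminal -1 (X); from 11 depth 6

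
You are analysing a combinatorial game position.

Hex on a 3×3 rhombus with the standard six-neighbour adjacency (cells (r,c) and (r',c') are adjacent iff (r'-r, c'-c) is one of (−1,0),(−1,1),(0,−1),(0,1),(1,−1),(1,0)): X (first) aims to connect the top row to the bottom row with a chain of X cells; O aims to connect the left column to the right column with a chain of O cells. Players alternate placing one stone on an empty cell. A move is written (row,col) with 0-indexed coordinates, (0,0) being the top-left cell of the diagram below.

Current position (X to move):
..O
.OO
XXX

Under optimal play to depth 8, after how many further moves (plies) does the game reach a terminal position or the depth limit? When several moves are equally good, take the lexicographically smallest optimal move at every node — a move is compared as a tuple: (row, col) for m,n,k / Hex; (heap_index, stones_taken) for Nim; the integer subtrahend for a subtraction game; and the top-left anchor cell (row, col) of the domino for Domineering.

[..O/.OO/XXX] X move#1: (0,0):-1/X.O/.OO/XXX, (0,1):-1/.XO/.OO/XXX, (1,0):+1/..O/XOO/XXX*
[..O/XOO/XXX] O move#2: (0,0):-1/O.O/XOO/XXX*, (0,1):-1/.OO/XOO/XXX
[O.O/XOO/XXX] X move#3: (0,1):+1/OXO/XOO/XXX*
[OXO/XOO/XXX] end (terminal -1, O#4); searched ..O/.OO/XXX to 8

PV length from [..O/.OO/XXX]: 3 plies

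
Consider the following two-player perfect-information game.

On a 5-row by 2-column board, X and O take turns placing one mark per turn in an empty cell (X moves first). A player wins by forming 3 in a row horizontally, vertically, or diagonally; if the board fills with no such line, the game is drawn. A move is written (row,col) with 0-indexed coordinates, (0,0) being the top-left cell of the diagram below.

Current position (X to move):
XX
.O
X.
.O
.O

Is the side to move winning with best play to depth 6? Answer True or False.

p1 X@[XX/.O/X./.O/.O]: (1,0)[XX/XO/X./.O/.O]+1* (2,1)[XX/.O/XX/.O/.O]+0 (3,0)[XX/.O/X./XO/.O]-1 (4,0)[XX/.O/X./.O/XO]-1
p2 O@[XX/XO/X./.O/.O] terminal -1; root [XX/.O/X./.O/.O] d6

X winning at [XX/.O/X./.O/.O]: True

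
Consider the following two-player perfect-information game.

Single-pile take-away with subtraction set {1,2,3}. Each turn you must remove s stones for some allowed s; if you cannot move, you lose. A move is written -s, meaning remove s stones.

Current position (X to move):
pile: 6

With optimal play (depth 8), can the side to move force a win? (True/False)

[6] X move#1: -1:-1/5, -2:+1/4*, -3:-1/3
[4] O move#2: -1:-1/3*, -2:-1/2, -3:-1/1
[3] X move#3: -1:-1/2, -2:-1/1, -3:+1/0*
[0] end (terminal -1, O#4); searched 6 to 8

X winning at [6]: True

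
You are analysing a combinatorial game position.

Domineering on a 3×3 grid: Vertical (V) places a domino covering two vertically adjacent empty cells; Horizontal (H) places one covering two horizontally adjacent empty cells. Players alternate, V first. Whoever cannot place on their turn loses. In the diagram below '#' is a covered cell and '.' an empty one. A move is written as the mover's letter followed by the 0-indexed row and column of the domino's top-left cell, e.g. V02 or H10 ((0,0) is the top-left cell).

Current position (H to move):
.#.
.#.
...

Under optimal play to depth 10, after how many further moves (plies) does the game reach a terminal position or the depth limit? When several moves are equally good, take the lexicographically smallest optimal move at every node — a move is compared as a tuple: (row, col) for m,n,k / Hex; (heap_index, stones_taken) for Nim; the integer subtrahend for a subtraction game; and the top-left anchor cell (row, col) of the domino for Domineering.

[.#./.#./...] H move#1: H20:-1/.#./.#./##.*, H21:-1/.#./.#./.##
[.#./.#./##.] V move#2: V00:+1/##./##./##.*, V02:+1/.##/.##/##., V12:+1/.#./.##/###
[##./##./##.] end (terminal -1, H#3); searched .#./.#./... to 10

PV length from [.#./.#./...]: 2 plies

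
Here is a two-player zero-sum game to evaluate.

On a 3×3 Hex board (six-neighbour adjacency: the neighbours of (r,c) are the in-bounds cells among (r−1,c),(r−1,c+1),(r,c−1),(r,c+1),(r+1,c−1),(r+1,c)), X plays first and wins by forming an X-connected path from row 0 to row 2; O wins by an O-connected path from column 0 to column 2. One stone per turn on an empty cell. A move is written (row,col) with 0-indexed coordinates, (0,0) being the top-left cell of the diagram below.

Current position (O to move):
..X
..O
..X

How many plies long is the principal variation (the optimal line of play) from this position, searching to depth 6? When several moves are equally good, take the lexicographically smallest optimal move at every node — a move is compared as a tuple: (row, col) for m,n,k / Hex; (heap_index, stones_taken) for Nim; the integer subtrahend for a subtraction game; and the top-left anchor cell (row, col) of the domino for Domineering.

PV length from [..X/..O/..X]: 5 plies

[..X/..O/..X] O move#1: (0,0):-1/O.X/..O/..X, (0,1):-1/.OX/..O/..X, (1,0):-1/..X/O.O/..X, (1,1):+1/..X/.OO/..X*, (2,0):+1/..X/..O/O.X, (2,1):-1/..X/..O/.OX
[..X/.OO/..X] X move#2: (0,0):-1/X.X/.OO/..X*, (0,1):-1/.XX/.OO/..X, (1,0):-1/..X/XOO/..X, (2,0):-1/..X/.OO/X.X, (2,1):-1/..X/.OO/.XX
[X.X/.OO/..X] O move#3: (0,1):+1/XOX/.OO/..X*, (1,0):+1/X.X/OOO/..X, (2,0):+1/X.X/.OO/O.X, (2,1):+1/X.X/.OO/.OX
[XOX/.OO/..X] X move#4: (1,0):-1/XOX/XOO/..X*, (2,0):-1/XOX/.OO/X.X, (2,1):-1/XOX/.OO/.XX
[XOX/XOO/..X] O move#5: (2,0):+1/XOX/XOO/O.X*, (2,1):-1/XOX/XOO/.OX
[XOX/XOO/O.X] end (terminal -1, X#6); searched ..X/..O/..X to 6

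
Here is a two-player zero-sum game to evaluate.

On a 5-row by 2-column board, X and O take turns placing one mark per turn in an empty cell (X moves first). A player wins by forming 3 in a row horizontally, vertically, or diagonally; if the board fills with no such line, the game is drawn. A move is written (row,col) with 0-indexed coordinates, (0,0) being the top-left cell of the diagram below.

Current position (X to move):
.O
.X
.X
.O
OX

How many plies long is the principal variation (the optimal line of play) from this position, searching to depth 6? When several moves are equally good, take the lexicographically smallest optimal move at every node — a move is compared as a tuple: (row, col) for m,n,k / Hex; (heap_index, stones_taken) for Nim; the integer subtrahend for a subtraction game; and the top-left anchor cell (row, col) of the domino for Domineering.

[.O/.X/.X/.O/OX] X move#1: (0,0):+0/XO/.X/.X/.O/OX*, (1,0):+0/.O/XX/.X/.O/OX, (2,0):+0/.O/.X/XX/.O/OX, (3,0):+0/.O/.X/.X/XO/OX
[XO/.X/.X/.O/OX] O move#2: (1,0):+0/XO/OX/.X/.O/OX*, (2,0):+0/XO/.X/OX/.O/OX, (3,0):+0/XO/.X/.X/OO/OX
[XO/OX/.X/.O/OX] X move#3: (2,0):+0/XO/OX/XX/.O/OX*, (3,0):+0/XO/OX/.X/XO/OX
[XO/OX/XX/.O/OX] O move#4: (3,0):+0/XO/OX/XX/OO/OX*
[XO/OX/XX/OO/OX] end (terminal +0, X#5); searched .O/.X/.X/.O/OX to 6

PV length from [.O/.X/.X/.O/OX]: 4 plies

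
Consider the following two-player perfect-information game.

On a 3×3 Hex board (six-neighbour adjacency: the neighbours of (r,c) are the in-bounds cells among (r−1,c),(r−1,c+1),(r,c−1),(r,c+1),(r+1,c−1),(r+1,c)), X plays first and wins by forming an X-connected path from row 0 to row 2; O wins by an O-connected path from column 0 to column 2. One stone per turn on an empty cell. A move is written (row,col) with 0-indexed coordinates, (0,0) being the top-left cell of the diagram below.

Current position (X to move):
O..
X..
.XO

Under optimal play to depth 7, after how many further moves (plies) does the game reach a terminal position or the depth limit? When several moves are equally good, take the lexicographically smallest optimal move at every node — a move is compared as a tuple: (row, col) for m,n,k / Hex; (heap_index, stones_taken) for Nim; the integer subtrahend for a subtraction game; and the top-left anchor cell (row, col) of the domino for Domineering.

ply 1, X at O../X../.XO | (0,1)=+1→OX./X../.XO*; (0,2)=+1→O.X/X../.XO; (1,1)=+1→O../XX./.XO; (1,2)=+1→O../X.X/.XO; (2,0)=+1→O../X../XXO
ply 2, O at OX./X../.XO | (0,2)=-1→OXO/X../.XO*; (1,1)=-1→OX./XO./.XO; (1,2)=-1→OX./X.O/.XO; (2,0)=-1→OX./X../OXO
ply 3, X at OXO/X../.XO | (1,1)=+1→OXO/XX./.XO*; (1,2)=+1→OXO/X.X/.XO; (2,0)=+1→OXO/X../XXO
ply 4: OXO/XX./.XO is terminal -1 (O); from O../X../.XO depth 7

PV length from [O../X../.XO]: 3 plies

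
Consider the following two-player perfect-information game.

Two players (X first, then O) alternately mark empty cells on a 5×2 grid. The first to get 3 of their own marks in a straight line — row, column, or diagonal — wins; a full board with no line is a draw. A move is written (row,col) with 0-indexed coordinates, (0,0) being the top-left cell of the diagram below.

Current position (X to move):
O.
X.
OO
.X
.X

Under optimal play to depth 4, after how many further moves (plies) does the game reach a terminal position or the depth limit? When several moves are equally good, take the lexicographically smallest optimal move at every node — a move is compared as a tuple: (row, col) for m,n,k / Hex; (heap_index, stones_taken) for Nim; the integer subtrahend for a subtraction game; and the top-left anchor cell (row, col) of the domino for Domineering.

PV length from [O./X./OO/.X/.X]: 4 plies

[O./X./OO/.X/.X] X move#1: (0,1):+0/OX/X./OO/.X/.X*, (1,1):+0/O./XX/OO/.X/.X, (3,0):+0/O./X./OO/XX/.X, (4,0):+0/O./X./OO/.X/XX
[OX/X./OO/.X/.X] O move#2: (1,1):+0/OX/XO/OO/.X/.X*, (3,0):+0/OX/X./OO/OX/.X, (4,0):+0/OX/X./OO/.X/OX
[OX/XO/OO/.X/.X] X move#3: (3,0):+0/OX/XO/OO/XX/.X*, (4,0):+0/OX/XO/OO/.X/XX
[OX/XO/OO/XX/.X] O move#4: (4,0):+0/OX/XO/OO/XX/OX*
[OX/XO/OO/XX/OX] end (terminal +0, X#5); searched O./X./OO/.X/.X to 4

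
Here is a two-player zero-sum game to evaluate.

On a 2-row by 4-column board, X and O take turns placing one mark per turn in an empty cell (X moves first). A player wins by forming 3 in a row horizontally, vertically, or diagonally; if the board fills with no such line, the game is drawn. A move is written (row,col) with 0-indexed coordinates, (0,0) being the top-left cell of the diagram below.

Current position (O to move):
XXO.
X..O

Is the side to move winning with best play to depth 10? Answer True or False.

O winning at [XXO./X..O]: False

p1 O@[XXO./X..O]: (0,3)[XXOO/X..O]+0* (1,1)[XXO./XO.O]+0 (1,2)[XXO./X.OO]+0
p2 X@[XXOO/X..O]: (1,1)[XXOO/XX.O]+0* (1,2)[XXOO/X.XO]+0
p3 O@[XXOO/XX.O]: (1,2)[XXOO/XXOO]+0*
p4 X@[XXOO/XXOO] terminal +0; root [XXO./X..O] d10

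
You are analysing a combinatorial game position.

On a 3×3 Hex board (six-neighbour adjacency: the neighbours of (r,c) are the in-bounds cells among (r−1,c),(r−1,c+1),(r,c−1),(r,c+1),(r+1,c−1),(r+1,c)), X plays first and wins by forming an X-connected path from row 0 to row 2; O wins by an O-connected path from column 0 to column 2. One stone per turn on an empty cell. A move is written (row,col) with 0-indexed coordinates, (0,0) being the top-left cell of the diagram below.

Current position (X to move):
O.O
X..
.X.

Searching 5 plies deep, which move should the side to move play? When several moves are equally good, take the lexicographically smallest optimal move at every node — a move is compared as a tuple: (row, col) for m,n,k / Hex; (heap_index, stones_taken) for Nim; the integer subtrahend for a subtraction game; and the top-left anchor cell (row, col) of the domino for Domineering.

ply 1, X at O.O/X../.X. | (0,1)=+1→OXO/X../.X.*; (1,1)=-1→O.O/XX./.X.; (1,2)=-1→O.O/X.X/.X.; (2,0)=-1→O.O/X../XX.; (2,2)=-1→O.O/X../.XX
ply 2, O at OXO/X../.X. | (1,1)=-1→OXO/XO./.X.*; (1,2)=-1→OXO/X.O/.X.; (2,0)=-1→OXO/X../OX.; (2,2)=-1→OXO/X../.XO
ply 3, X at OXO/XO./.X. | (1,2)=-1→OXO/XOX/.X.; (2,0)=+1→OXO/XO./XX.*; (2,2)=-1→OXO/XO./.XX
ply 4: OXO/XO./XX. is terminal -1 (O); from O.O/X../.X. depth 5

X's best at [O.O/X../.X.]: (0,1)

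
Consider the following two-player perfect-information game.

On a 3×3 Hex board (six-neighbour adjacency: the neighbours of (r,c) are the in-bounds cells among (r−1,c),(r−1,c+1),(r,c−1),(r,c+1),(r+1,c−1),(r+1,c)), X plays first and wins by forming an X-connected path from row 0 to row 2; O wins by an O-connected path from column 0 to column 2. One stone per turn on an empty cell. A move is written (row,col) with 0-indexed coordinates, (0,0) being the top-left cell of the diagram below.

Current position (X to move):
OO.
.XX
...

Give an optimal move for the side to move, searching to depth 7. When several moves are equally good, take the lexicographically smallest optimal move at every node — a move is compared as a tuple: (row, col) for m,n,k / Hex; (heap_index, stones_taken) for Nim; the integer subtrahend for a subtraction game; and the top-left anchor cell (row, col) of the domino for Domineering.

X's best at [OO./.XX/...]: (0,2)

[OO./.XX/...] X move#1: (0,2):+1/OOX/.XX/...*, (1,0):-1/OO./XXX/..., (2,0):-1/OO./.XX/X.., (2,1):-1/OO./.XX/.X., (2,2):-1/OO./.XX/..X
[OOX/.XX/...] O move#2: (1,0):-1/OOX/OXX/...*, (2,0):-1/OOX/.XX/O.., (2,1):-1/OOX/.XX/.O., (2,2):-1/OOX/.XX/..O
[OOX/OXX/...] X move#3: (2,0):+1/OOX/OXX/X..*, (2,1):+1/OOX/OXX/.X., (2,2):+1/OOX/OXX/..X
[OOX/OXX/X..] end (terminal -1, O#4); searched OO./.XX/... to 7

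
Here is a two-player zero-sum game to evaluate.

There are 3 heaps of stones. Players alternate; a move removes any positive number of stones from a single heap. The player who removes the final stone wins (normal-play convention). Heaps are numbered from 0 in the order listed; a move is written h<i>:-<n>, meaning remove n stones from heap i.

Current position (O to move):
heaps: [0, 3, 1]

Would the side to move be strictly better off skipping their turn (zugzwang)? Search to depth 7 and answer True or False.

ply 1, O at (0,3,1) | h1:-1=-1→(0,2,1); h1:-2=+1→(0,1,1)*; h1:-3=-1→(0,0,1); h2:-1=-1→(0,3,0)
ply 2, X at (0,1,1) | h1:-1=-1→(0,0,1)*; h2:-1=-1→(0,1,0)
ply 3, O at (0,0,1) | h2:-1=+1→(0,0,0)*
ply 4: (0,0,0) is terminal -1 (X); from (0,3,1) depth 7
pass branch (X moves first from the same position):
  | ply 1, X at (0,3,1) | h1:-1=-1→(0,2,1); h1:-2=+1→(0,1,1)*; h1:-3=-1→(0,0,1); h2:-1=-1→(0,3,0)
  | ply 2, O at (0,1,1) | h1:-1=-1→(0,0,1)*; h2:-1=-1→(0,1,0)
  | ply 3, X at (0,0,1) | h2:-1=+1→(0,0,0)*
  | ply 4: (0,0,0) is terminal -1 (O); from (0,3,1) depth 7
O moving scores +1; O passing scores -1

zugzwang((0,3,1), O) = False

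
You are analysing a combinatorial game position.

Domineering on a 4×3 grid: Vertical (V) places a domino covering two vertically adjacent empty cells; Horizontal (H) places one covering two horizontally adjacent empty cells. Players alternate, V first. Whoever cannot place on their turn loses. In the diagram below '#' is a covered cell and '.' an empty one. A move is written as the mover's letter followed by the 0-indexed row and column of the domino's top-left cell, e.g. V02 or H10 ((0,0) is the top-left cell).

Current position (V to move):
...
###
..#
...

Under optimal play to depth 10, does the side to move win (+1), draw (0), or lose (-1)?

ply 1, V at .../###/..#/... | V20=-1→.../###/#.#/#..; V21=+1→.../###/.##/.#.*
ply 2, H at .../###/.##/.#. | H00=-1→##./###/.##/.#.*; H01=-1→.##/###/.##/.#.
ply 3, V at ##./###/.##/.#. | V20=+1→##./###/###/##.*
ply 4: ##./###/###/##. is terminal -1 (H); from .../###/..#/... depth 10

value(.../###/..#/..., V) = +1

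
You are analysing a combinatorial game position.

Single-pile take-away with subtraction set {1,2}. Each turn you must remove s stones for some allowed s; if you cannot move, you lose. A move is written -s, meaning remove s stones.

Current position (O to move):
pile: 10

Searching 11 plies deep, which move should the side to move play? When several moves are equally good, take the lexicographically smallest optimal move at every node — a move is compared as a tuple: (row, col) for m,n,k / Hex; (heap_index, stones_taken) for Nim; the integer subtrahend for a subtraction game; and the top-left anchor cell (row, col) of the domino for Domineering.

ply 1, O at 10 | -1=+1→9*; -2=-1→8
ply 2, X at 9 | -1=-1→8*; -2=-1→7
ply 3, O at 8 | -1=-1→7; -2=+1→6*
ply 4, X at 6 | -1=-1→5*; -2=-1→4
ply 5, O at 5 | -1=-1→4; -2=+1→3*
ply 6, X at 3 | -1=-1→2*; -2=-1→1
ply 7, O at 2 | -1=-1→1; -2=+1→0*
ply 8: 0 is terminal -1 (X); from 10 depth 11

O's best at [10]: -1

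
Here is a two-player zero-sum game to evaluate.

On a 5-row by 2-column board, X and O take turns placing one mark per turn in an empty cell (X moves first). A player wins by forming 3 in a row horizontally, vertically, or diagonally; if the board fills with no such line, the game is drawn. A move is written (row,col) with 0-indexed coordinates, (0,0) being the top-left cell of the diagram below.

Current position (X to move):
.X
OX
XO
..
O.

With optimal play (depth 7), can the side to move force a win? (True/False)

p1 X@[.X/OX/XO/../O.]: (0,0)[XX/OX/XO/../O.]+0* (3,0)[.X/OX/XO/X./O.]+0 (3,1)[.X/OX/XO/.X/O.]+0 (4,1)[.X/OX/XO/../OX]+0
p2 O@[XX/OX/XO/../O.]: (3,0)[XX/OX/XO/O./O.]+0* (3,1)[XX/OX/XO/.O/O.]+0 (4,1)[XX/OX/XO/../OO]+0
p3 X@[XX/OX/XO/O./O.]: (3,1)[XX/OX/XO/OX/O.]+0* (4,1)[XX/OX/XO/O./OX]+0
p4 O@[XX/OX/XO/OX/O.]: (4,1)[XX/OX/XO/OX/OO]+0*
p5 X@[XX/OX/XO/OX/OO] terminal +0; root [.X/OX/XO/../O.] d7

X winning at [.X/OX/XO/../O.]: False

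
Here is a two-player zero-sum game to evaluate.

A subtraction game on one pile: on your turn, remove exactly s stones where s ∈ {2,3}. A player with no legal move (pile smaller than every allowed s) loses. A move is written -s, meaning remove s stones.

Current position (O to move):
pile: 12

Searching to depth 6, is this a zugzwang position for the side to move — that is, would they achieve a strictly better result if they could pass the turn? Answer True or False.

ply 1, O at 12 | -2=+1→10*; -3=-1→9
ply 2, X at 10 | -2=-1→8*; -3=-1→7
ply 3, O at 8 | -2=+1→6*; -3=+1→5
ply 4, X at 6 | -2=-1→4*; -3=-1→3
ply 5, O at 4 | -2=-1→2; -3=+1→1*
ply 6: 1 is terminal -1 (X); from 12 depth 6
suppose O passes — search the same position with X to move:
pass> ply 1, X at 12 | -2=+1→10*; -3=-1→9
pass> ply 2, O at 10 | -2=-1→8*; -3=-1→7
pass> ply 3, X at 8 | -2=+1→6*; -3=+1→5
pass> ply 4, O at 6 | -2=-1→4*; -3=-1→3
pass> ply 5, X at 4 | -2=-1→2; -3=+1→1*
pass> ply 6: 1 is terminal -1 (O); from 12 depth 6
for O: play +1, pass -1

zugzwang(12, O) = False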